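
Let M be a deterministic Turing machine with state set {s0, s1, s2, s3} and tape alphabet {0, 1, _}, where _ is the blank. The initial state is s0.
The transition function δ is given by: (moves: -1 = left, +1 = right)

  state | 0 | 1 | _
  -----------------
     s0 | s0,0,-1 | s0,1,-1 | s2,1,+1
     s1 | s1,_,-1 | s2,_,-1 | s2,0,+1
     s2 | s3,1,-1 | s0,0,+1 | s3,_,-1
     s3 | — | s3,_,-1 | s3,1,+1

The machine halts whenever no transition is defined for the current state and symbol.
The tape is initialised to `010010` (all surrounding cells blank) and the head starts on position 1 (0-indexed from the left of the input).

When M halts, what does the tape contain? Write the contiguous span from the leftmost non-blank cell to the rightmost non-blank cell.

state=s0 head=1 tape=____0[1]0010   (s0,1)→(s0,1,-1)
state=s0 head=0 tape=____[0]10010   (s0,0)→(s0,0,-1)
state=s0 head=-1 tape=___[_]010010   (s0,_)→(s2,1,+1)
state=s2 head=0 tape=___1[0]10010   (s2,0)→(s3,1,-1)
state=s3 head=-1 tape=___[1]110010   (s3,1)→(s3,_,-1)
state=s3 head=-2 tape=__[_]_110010   (s3,_)→(s3,1,+1)
state=s3 head=-1 tape=__1[_]110010   (s3,_)→(s3,1,+1)
state=s3 head=0 tape=__11[1]10010   (s3,1)→(s3,_,-1)
state=s3 head=-1 tape=__1[1]_10010   (s3,1)→(s3,_,-1)
state=s3 head=-2 tape=__[1]__10010   (s3,1)→(s3,_,-1)
state=s3 head=-3 tape=_[_]___10010   (s3,_)→(s3,1,+1)
state=s3 head=-2 tape=_1[_]__10010   (s3,_)→(s3,1,+1)
state=s3 head=-1 tape=_11[_]_10010   (s3,_)→(s3,1,+1)
state=s3 head=0 tape=_111[_]10010   (s3,_)→(s3,1,+1)
state=s3 head=1 tape=_1111[1]0010   (s3,1)→(s3,_,-1)
state=s3 head=0 tape=_111[1]_0010   (s3,1)→(s3,_,-1)
state=s3 head=-1 tape=_11[1]__0010   (s3,1)→(s3,_,-1)
state=s3 head=-2 tape=_1[1]___0010   (s3,1)→(s3,_,-1)
state=s3 head=-3 tape=_[1]____0010   (s3,1)→(s3,_,-1)
state=s3 head=-4 tape=[_]_____0010   (s3,_)→(s3,1,+1)
state=s3 head=-3 tape=1[_]____0010   (s3,_)→(s3,1,+1)
state=s3 head=-2 tape=11[_]___0010   (s3,_)→(s3,1,+1)
state=s3 head=-1 tape=111[_]__0010   (s3,_)→(s3,1,+1)
state=s3 head=0 tape=1111[_]_0010   (s3,_)→(s3,1,+1)
state=s3 head=1 tape=11111[_]0010   (s3,_)→(s3,1,+1)
state=s3 head=2 tape=111111[0]010
The non-blank tape span at halt is 1111110010.

1111110010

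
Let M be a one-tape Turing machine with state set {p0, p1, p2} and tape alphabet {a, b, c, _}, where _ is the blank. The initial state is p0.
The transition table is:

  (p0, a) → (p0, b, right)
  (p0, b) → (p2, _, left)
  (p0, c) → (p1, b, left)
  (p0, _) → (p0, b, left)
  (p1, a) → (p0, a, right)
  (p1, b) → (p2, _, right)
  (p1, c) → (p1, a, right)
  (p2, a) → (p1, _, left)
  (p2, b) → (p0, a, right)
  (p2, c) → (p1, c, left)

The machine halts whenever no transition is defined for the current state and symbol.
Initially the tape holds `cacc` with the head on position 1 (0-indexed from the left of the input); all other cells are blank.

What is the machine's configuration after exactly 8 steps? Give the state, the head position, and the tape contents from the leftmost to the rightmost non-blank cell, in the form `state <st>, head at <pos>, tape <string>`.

state p1, head at 1, tape c

state=p0 head=1 tape=c[a]cc   (p0,a)→(p0,b,right)
state=p0 head=2 tape=cb[c]c   (p0,c)→(p1,b,left)
state=p1 head=1 tape=c[b]bc   (p1,b)→(p2,_,right)
state=p2 head=2 tape=c_[b]c   (p2,b)→(p0,a,right)
state=p0 head=3 tape=c_a[c]   (p0,c)→(p1,b,left)
state=p1 head=2 tape=c_[a]b   (p1,a)→(p0,a,right)
state=p0 head=3 tape=c_a[b]   (p0,b)→(p2,_,left)
state=p2 head=2 tape=c_[a]_   (p2,a)→(p1,_,left)
state=p1 head=1 tape=c[_]__
After 8 steps: state p1, head at 1, tape c.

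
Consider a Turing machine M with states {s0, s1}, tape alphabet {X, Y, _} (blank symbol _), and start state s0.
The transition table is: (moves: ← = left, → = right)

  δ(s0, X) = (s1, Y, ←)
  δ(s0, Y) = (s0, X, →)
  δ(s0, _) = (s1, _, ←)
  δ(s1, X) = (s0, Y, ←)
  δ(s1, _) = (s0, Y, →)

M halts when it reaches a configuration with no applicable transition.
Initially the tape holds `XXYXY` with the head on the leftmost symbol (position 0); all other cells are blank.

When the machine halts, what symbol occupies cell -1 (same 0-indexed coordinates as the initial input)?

s0 | __[X]XYXY_   read X → write Y, move ←, go to s1
s1 | _[_]YXYXY_   read _ → write Y, move →, go to s0
s0 | _Y[Y]XYXY_   read Y → write X, move →, go to s0
s0 | _YX[X]YXY_   read X → write Y, move ←, go to s1
s1 | _Y[X]YYXY_   read X → write Y, move ←, go to s0
s0 | _[Y]YYYXY_   read Y → write X, move →, go to s0
s0 | _X[Y]YYXY_   read Y → write X, move →, go to s0
s0 | _XX[Y]YXY_   read Y → write X, move →, go to s0
s0 | _XXX[Y]XY_   read Y → write X, move →, go to s0
s0 | _XXXX[X]Y_   read X → write Y, move ←, go to s1
s1 | _XXX[X]YY_   read X → write Y, move ←, go to s0
s0 | _XX[X]YYY_   read X → write Y, move ←, go to s1
s1 | _X[X]YYYY_   read X → write Y, move ←, go to s0
s0 | _[X]YYYYY_   read X → write Y, move ←, go to s1
s1 | [_]YYYYYY_   read _ → write Y, move →, go to s0
s0 | Y[Y]YYYYY_   read Y → write X, move →, go to s0
s0 | YX[Y]YYYY_   read Y → write X, move →, go to s0
s0 | YXX[Y]YYY_   read Y → write X, move →, go to s0
s0 | YXXX[Y]YY_   read Y → write X, move →, go to s0
s0 | YXXXX[Y]Y_   read Y → write X, move →, go to s0
s0 | YXXXXX[Y]_   read Y → write X, move →, go to s0
s0 | YXXXXXX[_]   read _ → write _, move ←, go to s1
s1 | YXXXXX[X]_   read X → write Y, move ←, go to s0
s0 | YXXXX[X]Y_   read X → write Y, move ←, go to s1
s1 | YXXX[X]YY_   read X → write Y, move ←, go to s0
s0 | YXX[X]YYY_   read X → write Y, move ←, go to s1
s1 | YX[X]YYYY_   read X → write Y, move ←, go to s0
s0 | Y[X]YYYYY_   read X → write Y, move ←, go to s1
s1 | [Y]YYYYYY_
Cell -1 holds Y when M halts.

Y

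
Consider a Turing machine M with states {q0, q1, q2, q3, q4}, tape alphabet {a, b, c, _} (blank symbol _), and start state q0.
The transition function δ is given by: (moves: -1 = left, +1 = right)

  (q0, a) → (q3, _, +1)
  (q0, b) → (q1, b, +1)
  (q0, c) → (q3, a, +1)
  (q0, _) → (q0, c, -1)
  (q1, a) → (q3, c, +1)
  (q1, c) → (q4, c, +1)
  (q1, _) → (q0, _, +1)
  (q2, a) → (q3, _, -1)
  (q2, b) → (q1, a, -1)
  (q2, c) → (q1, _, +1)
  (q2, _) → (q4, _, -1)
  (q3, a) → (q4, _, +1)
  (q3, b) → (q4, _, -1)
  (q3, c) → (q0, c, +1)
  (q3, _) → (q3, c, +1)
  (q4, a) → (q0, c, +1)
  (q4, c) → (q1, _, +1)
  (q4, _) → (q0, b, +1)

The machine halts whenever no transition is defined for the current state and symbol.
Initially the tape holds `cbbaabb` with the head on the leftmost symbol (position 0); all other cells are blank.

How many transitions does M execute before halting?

9

q0 | [c]bbaabb   read c → write a, move +1, go to q3
q3 | a[b]baabb   read b → write _, move -1, go to q4
q4 | [a]_baabb   read a → write c, move +1, go to q0
q0 | c[_]baabb   read _ → write c, move -1, go to q0
q0 | [c]cbaabb   read c → write a, move +1, go to q3
q3 | a[c]baabb   read c → write c, move +1, go to q0
q0 | ac[b]aabb   read b → write b, move +1, go to q1
q1 | acb[a]abb   read a → write c, move +1, go to q3
q3 | acbc[a]bb   read a → write _, move +1, go to q4
q4 | acbc_[b]b
M halts after 9 transitions.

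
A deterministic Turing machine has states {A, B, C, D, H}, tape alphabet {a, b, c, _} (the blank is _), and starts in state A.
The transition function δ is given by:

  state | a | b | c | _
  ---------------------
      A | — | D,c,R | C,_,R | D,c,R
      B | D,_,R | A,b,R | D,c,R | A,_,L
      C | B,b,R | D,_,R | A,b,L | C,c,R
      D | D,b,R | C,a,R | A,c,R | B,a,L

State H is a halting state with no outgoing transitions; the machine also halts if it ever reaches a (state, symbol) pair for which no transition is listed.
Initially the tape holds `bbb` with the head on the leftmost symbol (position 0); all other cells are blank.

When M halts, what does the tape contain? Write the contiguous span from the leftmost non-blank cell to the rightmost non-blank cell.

state=A head=0 tape=[b]bb_   (A,b)→(D,c,R)
state=D head=1 tape=c[b]b_   (D,b)→(C,a,R)
state=C head=2 tape=ca[b]_   (C,b)→(D,_,R)
state=D head=3 tape=ca_[_]   (D,_)→(B,a,L)
state=B head=2 tape=ca[_]a   (B,_)→(A,_,L)
state=A head=1 tape=c[a]_a
The non-blank tape span at halt is ca_a.

ca_a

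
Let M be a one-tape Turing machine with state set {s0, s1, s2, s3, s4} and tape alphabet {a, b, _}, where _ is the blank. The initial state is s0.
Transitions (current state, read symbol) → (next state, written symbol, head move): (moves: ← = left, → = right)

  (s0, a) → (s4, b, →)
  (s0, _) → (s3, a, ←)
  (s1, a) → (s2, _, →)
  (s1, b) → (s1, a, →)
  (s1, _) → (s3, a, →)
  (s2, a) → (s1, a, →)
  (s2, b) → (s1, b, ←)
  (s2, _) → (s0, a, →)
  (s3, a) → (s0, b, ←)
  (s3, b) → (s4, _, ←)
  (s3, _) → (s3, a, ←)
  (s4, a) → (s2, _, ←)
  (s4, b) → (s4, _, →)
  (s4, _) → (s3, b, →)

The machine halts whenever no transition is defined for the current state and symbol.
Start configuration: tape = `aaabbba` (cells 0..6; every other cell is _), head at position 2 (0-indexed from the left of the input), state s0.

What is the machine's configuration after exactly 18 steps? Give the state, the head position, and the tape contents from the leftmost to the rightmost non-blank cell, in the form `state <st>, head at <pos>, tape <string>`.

state s4, head at 2, tape b_aaaba

s0 | aa[a]bbba   read a → write b, move →, go to s4
s4 | aab[b]bba   read b → write _, move →, go to s4
s4 | aab_[b]ba   read b → write _, move →, go to s4
s4 | aab__[b]a   read b → write _, move →, go to s4
s4 | aab___[a]   read a → write _, move ←, go to s2
s2 | aab__[_]_   read _ → write a, move →, go to s0
s0 | aab__a[_]   read _ → write a, move ←, go to s3
s3 | aab__[a]a   read a → write b, move ←, go to s0
s0 | aab_[_]ba   read _ → write a, move ←, go to s3
s3 | aab[_]aba   read _ → write a, move ←, go to s3
s3 | aa[b]aaba   read b → write _, move ←, go to s4
s4 | a[a]_aaba   read a → write _, move ←, go to s2
s2 | [a]__aaba   read a → write a, move →, go to s1
s1 | a[_]_aaba   read _ → write a, move →, go to s3
s3 | aa[_]aaba   read _ → write a, move ←, go to s3
s3 | a[a]aaaba   read a → write b, move ←, go to s0
s0 | [a]baaaba   read a → write b, move →, go to s4
s4 | b[b]aaaba   read b → write _, move →, go to s4
s4 | b_[a]aaba
After 18 steps: state s4, head at 2, tape b_aaaba.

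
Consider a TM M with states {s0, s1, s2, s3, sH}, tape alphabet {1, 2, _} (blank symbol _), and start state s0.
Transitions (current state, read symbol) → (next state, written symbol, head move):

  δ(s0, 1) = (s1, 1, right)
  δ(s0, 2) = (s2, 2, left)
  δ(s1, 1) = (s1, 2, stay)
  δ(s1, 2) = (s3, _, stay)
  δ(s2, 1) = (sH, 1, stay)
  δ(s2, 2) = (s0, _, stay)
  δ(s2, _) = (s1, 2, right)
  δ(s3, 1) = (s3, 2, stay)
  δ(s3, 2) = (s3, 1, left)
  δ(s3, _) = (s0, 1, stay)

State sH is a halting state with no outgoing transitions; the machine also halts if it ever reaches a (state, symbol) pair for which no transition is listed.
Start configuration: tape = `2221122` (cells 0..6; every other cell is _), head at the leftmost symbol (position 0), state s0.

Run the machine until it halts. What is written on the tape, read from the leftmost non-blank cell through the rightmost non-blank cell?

21111111

s0 | _[2]221122_   read 2 → write 2, move left, go to s2
s2 | [_]2221122_   read _ → write 2, move right, go to s1
s1 | 2[2]221122_   read 2 → write _, move stay, go to s3
s3 | 2[_]221122_   read _ → write 1, move stay, go to s0
s0 | 2[1]221122_   read 1 → write 1, move right, go to s1
s1 | 21[2]21122_   read 2 → write _, move stay, go to s3
s3 | 21[_]21122_   read _ → write 1, move stay, go to s0
s0 | 21[1]21122_   read 1 → write 1, move right, go to s1
s1 | 211[2]1122_   read 2 → write _, move stay, go to s3
s3 | 211[_]1122_   read _ → write 1, move stay, go to s0
s0 | 211[1]1122_   read 1 → write 1, move right, go to s1
s1 | 2111[1]122_   read 1 → write 2, move stay, go to s1
s1 | 2111[2]122_   read 2 → write _, move stay, go to s3
s3 | 2111[_]122_   read _ → write 1, move stay, go to s0
s0 | 2111[1]122_   read 1 → write 1, move right, go to s1
s1 | 21111[1]22_   read 1 → write 2, move stay, go to s1
s1 | 21111[2]22_   read 2 → write _, move stay, go to s3
s3 | 21111[_]22_   read _ → write 1, move stay, go to s0
s0 | 21111[1]22_   read 1 → write 1, move right, go to s1
s1 | 211111[2]2_   read 2 → write _, move stay, go to s3
s3 | 211111[_]2_   read _ → write 1, move stay, go to s0
s0 | 211111[1]2_   read 1 → write 1, move right, go to s1
s1 | 2111111[2]_   read 2 → write _, move stay, go to s3
s3 | 2111111[_]_   read _ → write 1, move stay, go to s0
s0 | 2111111[1]_   read 1 → write 1, move right, go to s1
s1 | 21111111[_]
The non-blank tape span at halt is 21111111.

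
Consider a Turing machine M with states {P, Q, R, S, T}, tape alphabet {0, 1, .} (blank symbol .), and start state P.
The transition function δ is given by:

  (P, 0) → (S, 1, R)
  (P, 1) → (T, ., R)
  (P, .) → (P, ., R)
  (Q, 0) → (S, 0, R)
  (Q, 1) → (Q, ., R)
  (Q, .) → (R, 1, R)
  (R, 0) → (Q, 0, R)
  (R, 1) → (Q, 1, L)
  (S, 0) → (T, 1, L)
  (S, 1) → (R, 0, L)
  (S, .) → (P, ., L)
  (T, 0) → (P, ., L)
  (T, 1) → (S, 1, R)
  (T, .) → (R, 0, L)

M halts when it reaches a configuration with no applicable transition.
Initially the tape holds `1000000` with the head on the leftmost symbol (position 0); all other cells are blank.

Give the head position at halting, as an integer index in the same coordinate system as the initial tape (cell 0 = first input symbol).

P | [1]000000.   read 1 → write ., move R, go to T
T | .[0]00000.   read 0 → write ., move L, go to P
P | [.].00000.   read . → write ., move R, go to P
P | .[.]00000.   read . → write ., move R, go to P
P | ..[0]0000.   read 0 → write 1, move R, go to S
S | ..1[0]000.   read 0 → write 1, move L, go to T
T | ..[1]1000.   read 1 → write 1, move R, go to S
S | ..1[1]000.   read 1 → write 0, move L, go to R
R | ..[1]0000.   read 1 → write 1, move L, go to Q
Q | .[.]10000.   read . → write 1, move R, go to R
R | .1[1]0000.   read 1 → write 1, move L, go to Q
Q | .[1]10000.   read 1 → write ., move R, go to Q
Q | ..[1]0000.   read 1 → write ., move R, go to Q
Q | ...[0]000.   read 0 → write 0, move R, go to S
S | ...0[0]00.   read 0 → write 1, move L, go to T
T | ...[0]100.   read 0 → write ., move L, go to P
P | ..[.].100.   read . → write ., move R, go to P
P | ...[.]100.   read . → write ., move R, go to P
P | ....[1]00.   read 1 → write ., move R, go to T
T | .....[0]0.   read 0 → write ., move L, go to P
P | ....[.].0.   read . → write ., move R, go to P
P | .....[.]0.   read . → write ., move R, go to P
P | ......[0].   read 0 → write 1, move R, go to S
S | ......1[.]   read . → write ., move L, go to P
P | ......[1].   read 1 → write ., move R, go to T
T | .......[.]   read . → write 0, move L, go to R
R | ......[.]0
At halt the head is at cell 6.

6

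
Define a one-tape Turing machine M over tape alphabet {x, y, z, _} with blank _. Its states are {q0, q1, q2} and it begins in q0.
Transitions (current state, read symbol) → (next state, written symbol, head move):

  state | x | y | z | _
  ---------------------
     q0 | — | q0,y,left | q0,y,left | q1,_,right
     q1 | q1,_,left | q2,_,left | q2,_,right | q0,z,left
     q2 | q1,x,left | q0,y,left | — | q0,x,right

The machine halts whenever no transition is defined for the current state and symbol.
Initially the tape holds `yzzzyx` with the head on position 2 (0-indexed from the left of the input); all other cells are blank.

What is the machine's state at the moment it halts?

q0 | _yz[z]zyx   read z → write y, move left, go to q0
q0 | _y[z]yzyx   read z → write y, move left, go to q0
q0 | _[y]yyzyx   read y → write y, move left, go to q0
q0 | [_]yyyzyx   read _ → write _, move right, go to q1
q1 | _[y]yyzyx   read y → write _, move left, go to q2
q2 | [_]_yyzyx   read _ → write x, move right, go to q0
q0 | x[_]yyzyx   read _ → write _, move right, go to q1
q1 | x_[y]yzyx   read y → write _, move left, go to q2
q2 | x[_]_yzyx   read _ → write x, move right, go to q0
q0 | xx[_]yzyx   read _ → write _, move right, go to q1
q1 | xx_[y]zyx   read y → write _, move left, go to q2
q2 | xx[_]_zyx   read _ → write x, move right, go to q0
q0 | xxx[_]zyx   read _ → write _, move right, go to q1
q1 | xxx_[z]yx   read z → write _, move right, go to q2
q2 | xxx__[y]x   read y → write y, move left, go to q0
q0 | xxx_[_]yx   read _ → write _, move right, go to q1
q1 | xxx__[y]x   read y → write _, move left, go to q2
q2 | xxx_[_]_x   read _ → write x, move right, go to q0
q0 | xxx_x[_]x   read _ → write _, move right, go to q1
q1 | xxx_x_[x]   read x → write _, move left, go to q1
q1 | xxx_x[_]_   read _ → write z, move left, go to q0
q0 | xxx_[x]z_
No transition is defined for (q0, x); M halts in state q0.

q0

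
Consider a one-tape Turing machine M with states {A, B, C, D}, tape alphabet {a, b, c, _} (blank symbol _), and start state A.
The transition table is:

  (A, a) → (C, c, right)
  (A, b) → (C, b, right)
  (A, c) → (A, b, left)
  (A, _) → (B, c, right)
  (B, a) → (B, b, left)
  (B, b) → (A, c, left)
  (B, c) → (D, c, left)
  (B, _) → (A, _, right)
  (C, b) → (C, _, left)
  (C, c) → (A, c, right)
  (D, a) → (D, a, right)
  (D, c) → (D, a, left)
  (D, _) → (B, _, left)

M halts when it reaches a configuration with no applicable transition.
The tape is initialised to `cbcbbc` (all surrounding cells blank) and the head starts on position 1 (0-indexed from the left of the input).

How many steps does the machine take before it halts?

23

state=A head=1 tape=c[b]cbbc   (A,b)→(C,b,right)
state=C head=2 tape=cb[c]bbc   (C,c)→(A,c,right)
state=A head=3 tape=cbc[b]bc   (A,b)→(C,b,right)
state=C head=4 tape=cbcb[b]c   (C,b)→(C,_,left)
state=C head=3 tape=cbc[b]_c   (C,b)→(C,_,left)
state=C head=2 tape=cb[c]__c   (C,c)→(A,c,right)
state=A head=3 tape=cbc[_]_c   (A,_)→(B,c,right)
state=B head=4 tape=cbcc[_]c   (B,_)→(A,_,right)
state=A head=5 tape=cbcc_[c]   (A,c)→(A,b,left)
state=A head=4 tape=cbcc[_]b   (A,_)→(B,c,right)
state=B head=5 tape=cbccc[b]   (B,b)→(A,c,left)
state=A head=4 tape=cbcc[c]c   (A,c)→(A,b,left)
state=A head=3 tape=cbc[c]bc   (A,c)→(A,b,left)
state=A head=2 tape=cb[c]bbc   (A,c)→(A,b,left)
state=A head=1 tape=c[b]bbbc   (A,b)→(C,b,right)
state=C head=2 tape=cb[b]bbc   (C,b)→(C,_,left)
state=C head=1 tape=c[b]_bbc   (C,b)→(C,_,left)
state=C head=0 tape=[c]__bbc   (C,c)→(A,c,right)
state=A head=1 tape=c[_]_bbc   (A,_)→(B,c,right)
state=B head=2 tape=cc[_]bbc   (B,_)→(A,_,right)
state=A head=3 tape=cc_[b]bc   (A,b)→(C,b,right)
state=C head=4 tape=cc_b[b]c   (C,b)→(C,_,left)
state=C head=3 tape=cc_[b]_c   (C,b)→(C,_,left)
state=C head=2 tape=cc[_]__c
M halts after 23 transitions.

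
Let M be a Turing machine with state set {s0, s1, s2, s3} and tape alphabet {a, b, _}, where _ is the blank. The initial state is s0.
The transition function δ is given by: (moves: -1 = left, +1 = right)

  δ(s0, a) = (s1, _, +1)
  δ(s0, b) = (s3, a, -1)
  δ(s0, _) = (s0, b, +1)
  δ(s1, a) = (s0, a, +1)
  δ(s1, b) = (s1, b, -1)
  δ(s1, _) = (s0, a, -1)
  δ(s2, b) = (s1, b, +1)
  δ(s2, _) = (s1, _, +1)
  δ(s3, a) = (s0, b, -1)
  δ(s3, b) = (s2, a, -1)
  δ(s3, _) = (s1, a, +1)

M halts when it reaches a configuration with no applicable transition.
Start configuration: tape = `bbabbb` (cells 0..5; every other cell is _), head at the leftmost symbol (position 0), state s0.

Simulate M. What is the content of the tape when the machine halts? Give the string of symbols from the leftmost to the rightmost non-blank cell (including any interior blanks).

aaaaaabbb

state=s0 head=0 tape=___[b]babbb   (s0,b)→(s3,a,-1)
state=s3 head=-1 tape=__[_]ababbb   (s3,_)→(s1,a,+1)
state=s1 head=0 tape=__a[a]babbb   (s1,a)→(s0,a,+1)
state=s0 head=1 tape=__aa[b]abbb   (s0,b)→(s3,a,-1)
state=s3 head=0 tape=__a[a]aabbb   (s3,a)→(s0,b,-1)
state=s0 head=-1 tape=__[a]baabbb   (s0,a)→(s1,_,+1)
state=s1 head=0 tape=___[b]aabbb   (s1,b)→(s1,b,-1)
state=s1 head=-1 tape=__[_]baabbb   (s1,_)→(s0,a,-1)
state=s0 head=-2 tape=_[_]abaabbb   (s0,_)→(s0,b,+1)
state=s0 head=-1 tape=_b[a]baabbb   (s0,a)→(s1,_,+1)
state=s1 head=0 tape=_b_[b]aabbb   (s1,b)→(s1,b,-1)
state=s1 head=-1 tape=_b[_]baabbb   (s1,_)→(s0,a,-1)
state=s0 head=-2 tape=_[b]abaabbb   (s0,b)→(s3,a,-1)
state=s3 head=-3 tape=[_]aabaabbb   (s3,_)→(s1,a,+1)
state=s1 head=-2 tape=a[a]abaabbb   (s1,a)→(s0,a,+1)
state=s0 head=-1 tape=aa[a]baabbb   (s0,a)→(s1,_,+1)
state=s1 head=0 tape=aa_[b]aabbb   (s1,b)→(s1,b,-1)
state=s1 head=-1 tape=aa[_]baabbb   (s1,_)→(s0,a,-1)
state=s0 head=-2 tape=a[a]abaabbb   (s0,a)→(s1,_,+1)
state=s1 head=-1 tape=a_[a]baabbb   (s1,a)→(s0,a,+1)
state=s0 head=0 tape=a_a[b]aabbb   (s0,b)→(s3,a,-1)
state=s3 head=-1 tape=a_[a]aaabbb   (s3,a)→(s0,b,-1)
state=s0 head=-2 tape=a[_]baaabbb   (s0,_)→(s0,b,+1)
state=s0 head=-1 tape=ab[b]aaabbb   (s0,b)→(s3,a,-1)
state=s3 head=-2 tape=a[b]aaaabbb   (s3,b)→(s2,a,-1)
state=s2 head=-3 tape=[a]aaaaabbb
The non-blank tape span at halt is aaaaaabbb.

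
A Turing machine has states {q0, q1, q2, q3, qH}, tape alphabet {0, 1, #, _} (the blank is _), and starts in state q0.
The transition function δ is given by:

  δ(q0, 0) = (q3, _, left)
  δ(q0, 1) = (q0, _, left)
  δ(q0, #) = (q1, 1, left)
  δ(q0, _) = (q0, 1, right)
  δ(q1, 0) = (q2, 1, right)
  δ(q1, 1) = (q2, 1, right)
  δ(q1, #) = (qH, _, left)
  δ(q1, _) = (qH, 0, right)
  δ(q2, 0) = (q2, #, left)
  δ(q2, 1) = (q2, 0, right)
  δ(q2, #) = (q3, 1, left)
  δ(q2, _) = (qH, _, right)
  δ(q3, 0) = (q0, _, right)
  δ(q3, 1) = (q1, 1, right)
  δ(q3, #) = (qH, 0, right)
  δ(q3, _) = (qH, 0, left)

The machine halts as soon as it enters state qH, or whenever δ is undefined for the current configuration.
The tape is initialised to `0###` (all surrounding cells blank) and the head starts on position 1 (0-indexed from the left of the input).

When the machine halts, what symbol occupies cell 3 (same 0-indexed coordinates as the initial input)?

0

state=q0 head=1 tape=0[#]##__   (q0,#)→(q1,1,left)
state=q1 head=0 tape=[0]1##__   (q1,0)→(q2,1,right)
state=q2 head=1 tape=1[1]##__   (q2,1)→(q2,0,right)
state=q2 head=2 tape=10[#]#__   (q2,#)→(q3,1,left)
state=q3 head=1 tape=1[0]1#__   (q3,0)→(q0,_,right)
state=q0 head=2 tape=1_[1]#__   (q0,1)→(q0,_,left)
state=q0 head=1 tape=1[_]_#__   (q0,_)→(q0,1,right)
state=q0 head=2 tape=11[_]#__   (q0,_)→(q0,1,right)
state=q0 head=3 tape=111[#]__   (q0,#)→(q1,1,left)
state=q1 head=2 tape=11[1]1__   (q1,1)→(q2,1,right)
state=q2 head=3 tape=111[1]__   (q2,1)→(q2,0,right)
state=q2 head=4 tape=1110[_]_   (q2,_)→(qH,_,right)
state=qH head=5 tape=1110_[_]
Cell 3 holds 0 when M halts.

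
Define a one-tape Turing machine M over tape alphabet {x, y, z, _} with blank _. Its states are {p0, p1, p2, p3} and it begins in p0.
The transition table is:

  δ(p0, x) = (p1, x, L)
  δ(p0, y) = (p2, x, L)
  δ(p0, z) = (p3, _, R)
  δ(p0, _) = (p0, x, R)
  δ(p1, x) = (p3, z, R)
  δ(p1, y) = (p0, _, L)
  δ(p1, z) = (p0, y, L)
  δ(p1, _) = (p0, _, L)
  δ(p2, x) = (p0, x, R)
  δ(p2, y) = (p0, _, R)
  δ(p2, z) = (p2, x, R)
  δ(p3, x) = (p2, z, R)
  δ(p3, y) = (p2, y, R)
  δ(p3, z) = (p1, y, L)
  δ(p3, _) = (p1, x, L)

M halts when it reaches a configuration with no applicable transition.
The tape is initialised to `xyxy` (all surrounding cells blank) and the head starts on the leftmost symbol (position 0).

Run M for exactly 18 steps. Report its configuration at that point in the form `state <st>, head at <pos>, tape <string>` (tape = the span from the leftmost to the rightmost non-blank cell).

state=p0 head=0 tape=____[x]yxy   (p0,x)→(p1,x,L)
state=p1 head=-1 tape=___[_]xyxy   (p1,_)→(p0,_,L)
state=p0 head=-2 tape=__[_]_xyxy   (p0,_)→(p0,x,R)
state=p0 head=-1 tape=__x[_]xyxy   (p0,_)→(p0,x,R)
state=p0 head=0 tape=__xx[x]yxy   (p0,x)→(p1,x,L)
state=p1 head=-1 tape=__x[x]xyxy   (p1,x)→(p3,z,R)
state=p3 head=0 tape=__xz[x]yxy   (p3,x)→(p2,z,R)
state=p2 head=1 tape=__xzz[y]xy   (p2,y)→(p0,_,R)
state=p0 head=2 tape=__xzz_[x]y   (p0,x)→(p1,x,L)
state=p1 head=1 tape=__xzz[_]xy   (p1,_)→(p0,_,L)
state=p0 head=0 tape=__xz[z]_xy   (p0,z)→(p3,_,R)
state=p3 head=1 tape=__xz_[_]xy   (p3,_)→(p1,x,L)
state=p1 head=0 tape=__xz[_]xxy   (p1,_)→(p0,_,L)
state=p0 head=-1 tape=__x[z]_xxy   (p0,z)→(p3,_,R)
state=p3 head=0 tape=__x_[_]xxy   (p3,_)→(p1,x,L)
state=p1 head=-1 tape=__x[_]xxxy   (p1,_)→(p0,_,L)
state=p0 head=-2 tape=__[x]_xxxy   (p0,x)→(p1,x,L)
state=p1 head=-3 tape=_[_]x_xxxy   (p1,_)→(p0,_,L)
state=p0 head=-4 tape=[_]_x_xxxy
After 18 steps: state p0, head at -4, tape x_xxxy.

state p0, head at -4, tape x_xxxy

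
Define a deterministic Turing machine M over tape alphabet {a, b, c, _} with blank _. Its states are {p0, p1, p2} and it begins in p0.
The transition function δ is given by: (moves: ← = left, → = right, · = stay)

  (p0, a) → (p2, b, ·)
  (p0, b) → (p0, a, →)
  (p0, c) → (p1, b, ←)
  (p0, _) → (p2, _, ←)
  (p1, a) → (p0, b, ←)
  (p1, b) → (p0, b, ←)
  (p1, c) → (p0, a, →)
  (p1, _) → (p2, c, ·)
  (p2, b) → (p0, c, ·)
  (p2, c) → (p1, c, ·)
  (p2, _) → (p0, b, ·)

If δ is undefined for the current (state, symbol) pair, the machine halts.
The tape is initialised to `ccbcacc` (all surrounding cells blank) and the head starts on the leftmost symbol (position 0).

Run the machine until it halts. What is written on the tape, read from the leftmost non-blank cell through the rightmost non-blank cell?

a_bbbbbbacc

state=p0 head=0 tape=____[c]cbcacc   (p0,c)→(p1,b,←)
state=p1 head=-1 tape=___[_]bcbcacc   (p1,_)→(p2,c,·)
state=p2 head=-1 tape=___[c]bcbcacc   (p2,c)→(p1,c,·)
state=p1 head=-1 tape=___[c]bcbcacc   (p1,c)→(p0,a,→)
state=p0 head=0 tape=___a[b]cbcacc   (p0,b)→(p0,a,→)
state=p0 head=1 tape=___aa[c]bcacc   (p0,c)→(p1,b,←)
state=p1 head=0 tape=___a[a]bbcacc   (p1,a)→(p0,b,←)
state=p0 head=-1 tape=___[a]bbbcacc   (p0,a)→(p2,b,·)
state=p2 head=-1 tape=___[b]bbbcacc   (p2,b)→(p0,c,·)
state=p0 head=-1 tape=___[c]bbbcacc   (p0,c)→(p1,b,←)
state=p1 head=-2 tape=__[_]bbbbcacc   (p1,_)→(p2,c,·)
state=p2 head=-2 tape=__[c]bbbbcacc   (p2,c)→(p1,c,·)
state=p1 head=-2 tape=__[c]bbbbcacc   (p1,c)→(p0,a,→)
state=p0 head=-1 tape=__a[b]bbbcacc   (p0,b)→(p0,a,→)
state=p0 head=0 tape=__aa[b]bbcacc   (p0,b)→(p0,a,→)
state=p0 head=1 tape=__aaa[b]bcacc   (p0,b)→(p0,a,→)
state=p0 head=2 tape=__aaaa[b]cacc   (p0,b)→(p0,a,→)
state=p0 head=3 tape=__aaaaa[c]acc   (p0,c)→(p1,b,←)
state=p1 head=2 tape=__aaaa[a]bacc   (p1,a)→(p0,b,←)
state=p0 head=1 tape=__aaa[a]bbacc   (p0,a)→(p2,b,·)
state=p2 head=1 tape=__aaa[b]bbacc   (p2,b)→(p0,c,·)
state=p0 head=1 tape=__aaa[c]bbacc   (p0,c)→(p1,b,←)
state=p1 head=0 tape=__aa[a]bbbacc   (p1,a)→(p0,b,←)
state=p0 head=-1 tape=__a[a]bbbbacc   (p0,a)→(p2,b,·)
state=p2 head=-1 tape=__a[b]bbbbacc   (p2,b)→(p0,c,·)
state=p0 head=-1 tape=__a[c]bbbbacc   (p0,c)→(p1,b,←)
state=p1 head=-2 tape=__[a]bbbbbacc   (p1,a)→(p0,b,←)
state=p0 head=-3 tape=_[_]bbbbbbacc   (p0,_)→(p2,_,←)
state=p2 head=-4 tape=[_]_bbbbbbacc   (p2,_)→(p0,b,·)
state=p0 head=-4 tape=[b]_bbbbbbacc   (p0,b)→(p0,a,→)
state=p0 head=-3 tape=a[_]bbbbbbacc   (p0,_)→(p2,_,←)
state=p2 head=-4 tape=[a]_bbbbbbacc
The non-blank tape span at halt is a_bbbbbbacc.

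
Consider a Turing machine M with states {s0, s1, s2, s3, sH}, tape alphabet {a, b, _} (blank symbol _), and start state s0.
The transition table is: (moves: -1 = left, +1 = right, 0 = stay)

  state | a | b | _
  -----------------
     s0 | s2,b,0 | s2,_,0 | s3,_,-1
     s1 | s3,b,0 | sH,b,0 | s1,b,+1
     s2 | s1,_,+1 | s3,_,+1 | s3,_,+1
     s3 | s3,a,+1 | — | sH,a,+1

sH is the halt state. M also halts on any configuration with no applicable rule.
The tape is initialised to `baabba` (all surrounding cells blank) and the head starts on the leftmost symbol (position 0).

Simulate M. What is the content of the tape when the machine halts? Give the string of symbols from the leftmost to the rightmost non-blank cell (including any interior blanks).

aabba

state=s0 head=0 tape=[b]aabba   (s0,b)→(s2,_,0)
state=s2 head=0 tape=[_]aabba   (s2,_)→(s3,_,+1)
state=s3 head=1 tape=_[a]abba   (s3,a)→(s3,a,+1)
state=s3 head=2 tape=_a[a]bba   (s3,a)→(s3,a,+1)
state=s3 head=3 tape=_aa[b]ba
The non-blank tape span at halt is aabba.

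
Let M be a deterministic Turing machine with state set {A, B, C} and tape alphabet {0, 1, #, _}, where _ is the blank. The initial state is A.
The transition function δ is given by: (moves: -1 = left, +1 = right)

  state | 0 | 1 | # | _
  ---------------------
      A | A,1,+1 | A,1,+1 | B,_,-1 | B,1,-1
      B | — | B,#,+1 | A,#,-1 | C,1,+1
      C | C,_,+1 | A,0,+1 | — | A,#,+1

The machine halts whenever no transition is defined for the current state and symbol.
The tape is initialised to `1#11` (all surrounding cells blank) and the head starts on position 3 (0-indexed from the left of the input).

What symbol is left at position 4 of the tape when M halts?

state=A head=3 tape=1#1[1]_____   (A,1)→(A,1,+1)
state=A head=4 tape=1#11[_]____   (A,_)→(B,1,-1)
state=B head=3 tape=1#1[1]1____   (B,1)→(B,#,+1)
state=B head=4 tape=1#1#[1]____   (B,1)→(B,#,+1)
state=B head=5 tape=1#1##[_]___   (B,_)→(C,1,+1)
state=C head=6 tape=1#1##1[_]__   (C,_)→(A,#,+1)
state=A head=7 tape=1#1##1#[_]_   (A,_)→(B,1,-1)
state=B head=6 tape=1#1##1[#]1_   (B,#)→(A,#,-1)
state=A head=5 tape=1#1##[1]#1_   (A,1)→(A,1,+1)
state=A head=6 tape=1#1##1[#]1_   (A,#)→(B,_,-1)
state=B head=5 tape=1#1##[1]_1_   (B,1)→(B,#,+1)
state=B head=6 tape=1#1###[_]1_   (B,_)→(C,1,+1)
state=C head=7 tape=1#1###1[1]_   (C,1)→(A,0,+1)
state=A head=8 tape=1#1###10[_]   (A,_)→(B,1,-1)
state=B head=7 tape=1#1###1[0]1
Cell 4 holds # when M halts.

#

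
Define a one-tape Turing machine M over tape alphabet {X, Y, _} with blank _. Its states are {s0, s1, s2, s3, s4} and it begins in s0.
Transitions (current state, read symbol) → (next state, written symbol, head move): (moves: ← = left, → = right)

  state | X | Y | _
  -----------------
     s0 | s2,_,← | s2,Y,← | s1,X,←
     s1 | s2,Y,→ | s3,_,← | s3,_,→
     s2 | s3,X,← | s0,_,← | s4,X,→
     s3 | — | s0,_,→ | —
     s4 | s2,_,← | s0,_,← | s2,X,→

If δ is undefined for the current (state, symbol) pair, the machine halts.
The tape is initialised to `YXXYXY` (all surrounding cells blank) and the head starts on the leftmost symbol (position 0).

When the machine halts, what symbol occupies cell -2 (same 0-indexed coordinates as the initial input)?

X

s0 | __[Y]XXYXY   read Y → write Y, move ←, go to s2
s2 | _[_]YXXYXY   read _ → write X, move →, go to s4
s4 | _X[Y]XXYXY   read Y → write _, move ←, go to s0
s0 | _[X]_XXYXY   read X → write _, move ←, go to s2
s2 | [_]__XXYXY   read _ → write X, move →, go to s4
s4 | X[_]_XXYXY   read _ → write X, move →, go to s2
s2 | XX[_]XXYXY   read _ → write X, move →, go to s4
s4 | XXX[X]XYXY   read X → write _, move ←, go to s2
s2 | XX[X]_XYXY   read X → write X, move ←, go to s3
s3 | X[X]X_XYXY
Cell -2 holds X when M halts.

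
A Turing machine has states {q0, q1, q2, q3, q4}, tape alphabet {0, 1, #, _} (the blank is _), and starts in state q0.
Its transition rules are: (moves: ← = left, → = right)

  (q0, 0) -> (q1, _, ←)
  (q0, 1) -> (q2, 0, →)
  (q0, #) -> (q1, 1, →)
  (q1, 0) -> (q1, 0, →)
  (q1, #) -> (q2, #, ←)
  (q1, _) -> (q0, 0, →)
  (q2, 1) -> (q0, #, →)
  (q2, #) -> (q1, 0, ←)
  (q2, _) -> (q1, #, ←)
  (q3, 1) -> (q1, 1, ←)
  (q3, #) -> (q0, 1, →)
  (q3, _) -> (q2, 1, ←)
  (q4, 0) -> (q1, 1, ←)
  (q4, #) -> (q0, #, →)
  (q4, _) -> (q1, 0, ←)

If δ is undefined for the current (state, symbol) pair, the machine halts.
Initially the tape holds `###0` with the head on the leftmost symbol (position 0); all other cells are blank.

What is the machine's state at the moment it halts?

state=q0 head=0 tape=[#]##0__   (q0,#)→(q1,1,→)
state=q1 head=1 tape=1[#]#0__   (q1,#)→(q2,#,←)
state=q2 head=0 tape=[1]##0__   (q2,1)→(q0,#,→)
state=q0 head=1 tape=#[#]#0__   (q0,#)→(q1,1,→)
state=q1 head=2 tape=#1[#]0__   (q1,#)→(q2,#,←)
state=q2 head=1 tape=#[1]#0__   (q2,1)→(q0,#,→)
state=q0 head=2 tape=##[#]0__   (q0,#)→(q1,1,→)
state=q1 head=3 tape=##1[0]__   (q1,0)→(q1,0,→)
state=q1 head=4 tape=##10[_]_   (q1,_)→(q0,0,→)
state=q0 head=5 tape=##100[_]
No transition is defined for (q0, _); M halts in state q0.

q0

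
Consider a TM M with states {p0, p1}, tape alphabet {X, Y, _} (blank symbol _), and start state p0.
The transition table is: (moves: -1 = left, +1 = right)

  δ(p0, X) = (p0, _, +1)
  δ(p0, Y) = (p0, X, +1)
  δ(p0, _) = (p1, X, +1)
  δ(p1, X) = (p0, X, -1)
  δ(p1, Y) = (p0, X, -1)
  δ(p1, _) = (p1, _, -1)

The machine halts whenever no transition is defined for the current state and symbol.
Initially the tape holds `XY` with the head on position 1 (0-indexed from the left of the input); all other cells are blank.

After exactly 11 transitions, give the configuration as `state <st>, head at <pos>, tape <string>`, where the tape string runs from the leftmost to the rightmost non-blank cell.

p0 | X[Y]___   read Y → write X, move +1, go to p0
p0 | XX[_]__   read _ → write X, move +1, go to p1
p1 | XXX[_]_   read _ → write _, move -1, go to p1
p1 | XX[X]__   read X → write X, move -1, go to p0
p0 | X[X]X__   read X → write _, move +1, go to p0
p0 | X_[X]__   read X → write _, move +1, go to p0
p0 | X__[_]_   read _ → write X, move +1, go to p1
p1 | X__X[_]   read _ → write _, move -1, go to p1
p1 | X__[X]_   read X → write X, move -1, go to p0
p0 | X_[_]X_   read _ → write X, move +1, go to p1
p1 | X_X[X]_   read X → write X, move -1, go to p0
p0 | X_[X]X_
After 11 steps: state p0, head at 2, tape X_XX.

state p0, head at 2, tape X_XX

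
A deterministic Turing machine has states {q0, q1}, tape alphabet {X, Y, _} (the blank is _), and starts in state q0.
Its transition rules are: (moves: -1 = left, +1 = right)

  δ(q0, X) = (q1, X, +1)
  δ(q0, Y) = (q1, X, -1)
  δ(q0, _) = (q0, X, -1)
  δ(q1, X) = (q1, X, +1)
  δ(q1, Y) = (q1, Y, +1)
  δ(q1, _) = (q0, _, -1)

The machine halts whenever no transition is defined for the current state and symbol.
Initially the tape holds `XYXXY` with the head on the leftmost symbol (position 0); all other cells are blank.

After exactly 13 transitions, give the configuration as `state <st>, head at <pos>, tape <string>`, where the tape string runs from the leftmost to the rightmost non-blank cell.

state q1, head at 5, tape XYXXX

q0 | [X]YXXY_   read X → write X, move +1, go to q1
q1 | X[Y]XXY_   read Y → write Y, move +1, go to q1
q1 | XY[X]XY_   read X → write X, move +1, go to q1
q1 | XYX[X]Y_   read X → write X, move +1, go to q1
q1 | XYXX[Y]_   read Y → write Y, move +1, go to q1
q1 | XYXXY[_]   read _ → write _, move -1, go to q0
q0 | XYXX[Y]_   read Y → write X, move -1, go to q1
q1 | XYX[X]X_   read X → write X, move +1, go to q1
q1 | XYXX[X]_   read X → write X, move +1, go to q1
q1 | XYXXX[_]   read _ → write _, move -1, go to q0
q0 | XYXX[X]_   read X → write X, move +1, go to q1
q1 | XYXXX[_]   read _ → write _, move -1, go to q0
q0 | XYXX[X]_   read X → write X, move +1, go to q1
q1 | XYXXX[_]
After 13 steps: state q1, head at 5, tape XYXXX.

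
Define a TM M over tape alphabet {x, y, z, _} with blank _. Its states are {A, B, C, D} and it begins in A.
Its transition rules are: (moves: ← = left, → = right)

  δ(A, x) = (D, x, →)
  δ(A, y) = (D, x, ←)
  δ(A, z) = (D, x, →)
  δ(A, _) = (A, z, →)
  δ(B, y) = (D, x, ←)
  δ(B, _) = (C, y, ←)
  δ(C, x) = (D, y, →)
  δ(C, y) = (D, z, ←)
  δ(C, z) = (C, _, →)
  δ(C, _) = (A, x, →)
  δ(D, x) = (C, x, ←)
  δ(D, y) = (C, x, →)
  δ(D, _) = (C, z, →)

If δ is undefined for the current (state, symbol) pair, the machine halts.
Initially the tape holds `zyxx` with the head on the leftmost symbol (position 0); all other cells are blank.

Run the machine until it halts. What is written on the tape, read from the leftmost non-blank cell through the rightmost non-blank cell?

A | _[z]yxx   read z → write x, move →, go to D
D | _x[y]xx   read y → write x, move →, go to C
C | _xx[x]x   read x → write y, move →, go to D
D | _xxy[x]   read x → write x, move ←, go to C
C | _xx[y]x   read y → write z, move ←, go to D
D | _x[x]zx   read x → write x, move ←, go to C
C | _[x]xzx   read x → write y, move →, go to D
D | _y[x]zx   read x → write x, move ←, go to C
C | _[y]xzx   read y → write z, move ←, go to D
D | [_]zxzx   read _ → write z, move →, go to C
C | z[z]xzx   read z → write _, move →, go to C
C | z_[x]zx   read x → write y, move →, go to D
D | z_y[z]x
The non-blank tape span at halt is z_yzx.

z_yzx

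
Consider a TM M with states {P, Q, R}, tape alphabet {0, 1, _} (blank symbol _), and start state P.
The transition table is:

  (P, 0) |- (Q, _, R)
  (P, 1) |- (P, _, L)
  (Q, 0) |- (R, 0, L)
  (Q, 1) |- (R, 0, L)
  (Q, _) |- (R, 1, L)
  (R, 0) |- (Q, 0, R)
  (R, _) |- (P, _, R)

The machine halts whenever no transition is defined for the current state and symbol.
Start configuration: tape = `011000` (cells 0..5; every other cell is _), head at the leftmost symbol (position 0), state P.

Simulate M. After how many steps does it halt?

19

state=P head=0 tape=[0]11000_   (P,0)→(Q,_,R)
state=Q head=1 tape=_[1]1000_   (Q,1)→(R,0,L)
state=R head=0 tape=[_]01000_   (R,_)→(P,_,R)
state=P head=1 tape=_[0]1000_   (P,0)→(Q,_,R)
state=Q head=2 tape=__[1]000_   (Q,1)→(R,0,L)
state=R head=1 tape=_[_]0000_   (R,_)→(P,_,R)
state=P head=2 tape=__[0]000_   (P,0)→(Q,_,R)
state=Q head=3 tape=___[0]00_   (Q,0)→(R,0,L)
state=R head=2 tape=__[_]000_   (R,_)→(P,_,R)
state=P head=3 tape=___[0]00_   (P,0)→(Q,_,R)
state=Q head=4 tape=____[0]0_   (Q,0)→(R,0,L)
state=R head=3 tape=___[_]00_   (R,_)→(P,_,R)
state=P head=4 tape=____[0]0_   (P,0)→(Q,_,R)
state=Q head=5 tape=_____[0]_   (Q,0)→(R,0,L)
state=R head=4 tape=____[_]0_   (R,_)→(P,_,R)
state=P head=5 tape=_____[0]_   (P,0)→(Q,_,R)
state=Q head=6 tape=______[_]   (Q,_)→(R,1,L)
state=R head=5 tape=_____[_]1   (R,_)→(P,_,R)
state=P head=6 tape=______[1]   (P,1)→(P,_,L)
state=P head=5 tape=_____[_]_
M halts after 19 transitions.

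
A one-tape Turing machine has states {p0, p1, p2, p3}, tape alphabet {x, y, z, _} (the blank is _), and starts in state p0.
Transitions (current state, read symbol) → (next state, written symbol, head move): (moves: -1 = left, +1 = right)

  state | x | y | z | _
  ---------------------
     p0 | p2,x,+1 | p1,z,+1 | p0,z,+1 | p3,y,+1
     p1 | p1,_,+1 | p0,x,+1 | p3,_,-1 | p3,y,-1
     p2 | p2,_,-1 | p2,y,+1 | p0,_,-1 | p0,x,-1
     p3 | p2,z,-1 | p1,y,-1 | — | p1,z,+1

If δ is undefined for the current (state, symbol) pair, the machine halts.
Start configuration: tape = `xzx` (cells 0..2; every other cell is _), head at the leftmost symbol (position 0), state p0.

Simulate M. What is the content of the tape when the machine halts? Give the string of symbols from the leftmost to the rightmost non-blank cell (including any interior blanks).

zy__x

state=p0 head=0 tape=__[x]zx   (p0,x)→(p2,x,+1)
state=p2 head=1 tape=__x[z]x   (p2,z)→(p0,_,-1)
state=p0 head=0 tape=__[x]_x   (p0,x)→(p2,x,+1)
state=p2 head=1 tape=__x[_]x   (p2,_)→(p0,x,-1)
state=p0 head=0 tape=__[x]xx   (p0,x)→(p2,x,+1)
state=p2 head=1 tape=__x[x]x   (p2,x)→(p2,_,-1)
state=p2 head=0 tape=__[x]_x   (p2,x)→(p2,_,-1)
state=p2 head=-1 tape=_[_]__x   (p2,_)→(p0,x,-1)
state=p0 head=-2 tape=[_]x__x   (p0,_)→(p3,y,+1)
state=p3 head=-1 tape=y[x]__x   (p3,x)→(p2,z,-1)
state=p2 head=-2 tape=[y]z__x   (p2,y)→(p2,y,+1)
state=p2 head=-1 tape=y[z]__x   (p2,z)→(p0,_,-1)
state=p0 head=-2 tape=[y]___x   (p0,y)→(p1,z,+1)
state=p1 head=-1 tape=z[_]__x   (p1,_)→(p3,y,-1)
state=p3 head=-2 tape=[z]y__x
The non-blank tape span at halt is zy__x.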